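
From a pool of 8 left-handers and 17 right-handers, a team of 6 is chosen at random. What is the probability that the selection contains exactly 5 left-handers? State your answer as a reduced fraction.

The sample space is all 6-subsets of the 25: C(25,6) = 177100.
Selections with exactly 5 left-handers: choose 5 of the 8 left-handers and 1 of the 17 right-handers, C(8,5)·C(17,1) = 56·17 = 952.
Probability = 952/177100 = 34/6325.

34/6325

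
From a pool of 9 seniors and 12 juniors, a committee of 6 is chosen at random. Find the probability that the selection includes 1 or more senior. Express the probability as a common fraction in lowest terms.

Total selections: C(21,6) = 54264.
Favorable selections (1 or more senior): C(9,1)·C(12,5) + C(9,2)·C(12,4) + C(9,3)·C(12,3) + C(9,4)·C(12,2) + C(9,5)·C(12,1) + C(9,6)·C(12,0) = 7128 + 17820 + 18480 + 8316 + 1512 + 84 = 53340.
Probability = 53340/54264 = 635/646.

635/646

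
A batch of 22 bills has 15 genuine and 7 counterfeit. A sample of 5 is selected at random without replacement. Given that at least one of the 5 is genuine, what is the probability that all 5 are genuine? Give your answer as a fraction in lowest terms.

143/1253

Work in counts. Selections with at least one genuine: C(22,5) − C(7,5) = 26334 − 21 = 26313.
Of those, selections where all 5 are genuine: C(15,5) = 3003.
Conditional probability = 3003/26313 = 143/1253.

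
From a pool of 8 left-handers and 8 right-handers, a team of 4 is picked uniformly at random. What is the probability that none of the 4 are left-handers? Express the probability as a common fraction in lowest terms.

1/26

There are C(16,4) = 1820 possible selections.
Selections with no left-handers (all right-handers): C(8,4) = 70.
Probability = 70/1820 = 1/26.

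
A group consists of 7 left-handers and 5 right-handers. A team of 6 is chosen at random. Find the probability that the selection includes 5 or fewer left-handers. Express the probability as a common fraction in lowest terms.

131/132

Total selections: C(12,6) = 924.
The complement is exactly 6 left-handers: C(7,6)·C(5,0) = 7.
Probability = 1 − 7/924 = 917/924 = 131/132.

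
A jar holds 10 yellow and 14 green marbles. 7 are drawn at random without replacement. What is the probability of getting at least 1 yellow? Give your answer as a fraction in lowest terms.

1298/1311

Total selections: C(24,7) = 346104.
The complement is all 7 are green: C(14,7) = 3432.
Probability = 1 − 3432/346104 = 342672/346104 = 1298/1311.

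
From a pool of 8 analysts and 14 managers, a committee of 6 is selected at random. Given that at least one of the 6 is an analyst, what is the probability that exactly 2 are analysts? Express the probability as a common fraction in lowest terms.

182/465

Work in counts. Selections with at least one analyst: C(22,6) − C(14,6) = 74613 − 3003 = 71610.
Of those, selections where exactly 2 are analysts: C(8,2)·C(14,4) = 28·1001 = 28028.
Conditional probability = 28028/71610 = 182/465.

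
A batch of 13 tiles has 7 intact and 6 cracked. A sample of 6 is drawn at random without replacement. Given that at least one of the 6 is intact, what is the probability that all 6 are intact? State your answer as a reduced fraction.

Work in counts. Selections with at least one intact: C(13,6) − C(6,6) = 1716 − 1 = 1715.
Of those, selections where all 6 are intact: C(7,6) = 7.
Conditional probability = 7/1715 = 1/245.

1/245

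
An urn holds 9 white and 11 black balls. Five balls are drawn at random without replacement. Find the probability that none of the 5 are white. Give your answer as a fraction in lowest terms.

77/2584

There are C(20,5) = 15504 possible selections.
Selections with no white (all black): C(11,5) = 462.
Probability = 462/15504 = 77/2584.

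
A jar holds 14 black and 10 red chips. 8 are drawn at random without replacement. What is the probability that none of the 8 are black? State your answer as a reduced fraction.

There are C(24,8) = 735471 possible selections.
Selections with no black (all red): C(10,8) = 45.
Probability = 45/735471 = 5/81719.

5/81719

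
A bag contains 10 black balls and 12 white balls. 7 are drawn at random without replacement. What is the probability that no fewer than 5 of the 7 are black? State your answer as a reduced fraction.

73/646

Total selections: C(22,7) = 170544.
Favorable selections (no fewer than 5 black): C(10,5)·C(12,2) + C(10,6)·C(12,1) + C(10,7)·C(12,0) = 16632 + 2520 + 120 = 19272.
Probability = 19272/170544 = 73/646.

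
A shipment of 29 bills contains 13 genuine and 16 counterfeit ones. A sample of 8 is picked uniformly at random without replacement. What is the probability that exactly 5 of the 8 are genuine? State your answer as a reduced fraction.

112/667

Total number of selections: C(29,8) = 4292145.
Selections with exactly 5 genuine: choose 5 of the 13 genuine and 3 of the 16 counterfeit, C(13,5)·C(16,3) = 1287·560 = 720720.
Probability = 720720/4292145 = 112/667.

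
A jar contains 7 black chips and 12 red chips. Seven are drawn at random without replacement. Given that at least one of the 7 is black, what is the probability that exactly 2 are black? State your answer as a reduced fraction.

Work in counts. Selections with at least one black: C(19,7) − C(12,7) = 50388 − 792 = 49596.
Of those, selections where exactly 2 are black: C(7,2)·C(12,5) = 21·792 = 16632.
Conditional probability = 16632/49596 = 1386/4133.

1386/4133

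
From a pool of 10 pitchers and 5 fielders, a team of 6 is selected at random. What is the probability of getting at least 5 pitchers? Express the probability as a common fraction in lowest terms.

42/143

There are C(15,6) = 5005 ways to choose the 6.
Favorable selections (at least 5 pitchers): C(10,5)·C(5,1) + C(10,6)·C(5,0) = 1260 + 210 = 1470.
Probability = 1470/5005 = 42/143.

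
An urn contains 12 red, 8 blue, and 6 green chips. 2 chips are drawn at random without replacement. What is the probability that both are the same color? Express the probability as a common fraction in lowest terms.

There are C(26,2) = 325 ways to draw 2 chips.
All same color: C(12,2) + C(8,2) + C(6,2) = 66 + 28 + 15 = 109.
Probability = 109/325.

109/325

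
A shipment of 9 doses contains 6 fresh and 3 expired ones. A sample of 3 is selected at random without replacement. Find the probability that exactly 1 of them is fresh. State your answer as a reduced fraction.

Total number of selections: C(9,3) = 84.
Selections with exactly 1 fresh: choose 1 of the 6 fresh and 2 of the 3 expired, C(6,1)·C(3,2) = 6·3 = 18.
Probability = 18/84 = 3/14.

3/14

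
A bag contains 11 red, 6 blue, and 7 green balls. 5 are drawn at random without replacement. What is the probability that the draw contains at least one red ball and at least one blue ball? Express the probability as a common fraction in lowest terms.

There are C(24,5) = 42504 possible draws.
By inclusion-exclusion on the complements, draws missing all red or all blue: C(13,5) + C(18,5) − C(7,5) = 1287 + 8568 − 21 = 9834.
So draws with at least one of each: 42504 − 9834 = 32670, probability 32670/42504 = 495/644.

495/644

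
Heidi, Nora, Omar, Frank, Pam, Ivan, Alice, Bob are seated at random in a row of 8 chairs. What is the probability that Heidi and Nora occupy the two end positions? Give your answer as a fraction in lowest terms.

1/28

There are 8! = 40320 arrangements.
Place Heidi and Nora at the ends in 2 ways, arrange the remaining 6 in 6! = 720 ways: 2·720 = 1440.
Probability = 1440/40320 = 1/28.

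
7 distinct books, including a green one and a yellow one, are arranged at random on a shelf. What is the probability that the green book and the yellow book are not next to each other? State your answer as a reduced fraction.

5/7

There are 7! = 5040 arrangements.
Arrangements with the green book and the yellow book adjacent: 2·6! = 1440.
So not adjacent: 5040 − 1440 = 3600, probability 3600/5040 = 5/7.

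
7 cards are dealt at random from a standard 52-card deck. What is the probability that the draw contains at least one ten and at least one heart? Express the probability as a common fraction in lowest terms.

53122231/133784560

There are C(52,7) = 133784560 possible draws.
By inclusion-exclusion on the complements, draws missing all tens or all hearts: C(48,7) + C(39,7) − C(36,7) = 73629072 + 15380937 − 8347680 = 80662329.
So draws with at least one of each: 133784560 − 80662329 = 53122231, probability 53122231/133784560.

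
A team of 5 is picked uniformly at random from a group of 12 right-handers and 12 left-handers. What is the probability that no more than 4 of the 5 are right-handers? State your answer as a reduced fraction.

158/161

Total selections: C(24,5) = 42504.
Favorable selections (no more than 4 right-handers): C(12,0)·C(12,5) + C(12,1)·C(12,4) + C(12,2)·C(12,3) + C(12,3)·C(12,2) + C(12,4)·C(12,1) = 792 + 5940 + 14520 + 14520 + 5940 = 41712.
Probability = 41712/42504 = 158/161.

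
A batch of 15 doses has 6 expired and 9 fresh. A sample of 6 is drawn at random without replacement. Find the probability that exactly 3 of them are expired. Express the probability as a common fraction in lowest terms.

There are C(15,6) = 5005 ways to choose 6 from 15.
Selections with exactly 3 expired: choose 3 of the 6 expired and 3 of the 9 fresh, C(6,3)·C(9,3) = 20·84 = 1680.
Probability = 1680/5005 = 48/143.

48/143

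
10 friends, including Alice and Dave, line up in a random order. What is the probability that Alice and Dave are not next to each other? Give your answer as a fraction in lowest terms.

4/5

There are 10! = 3628800 arrangements.
Arrangements with Alice and Dave adjacent: 2·9! = 725760.
So not adjacent: 3628800 − 725760 = 2903040, probability 2903040/3628800 = 4/5.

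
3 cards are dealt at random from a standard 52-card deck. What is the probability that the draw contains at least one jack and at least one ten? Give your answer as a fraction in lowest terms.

188/5525

There are C(52,3) = 22100 possible draws.
By inclusion-exclusion on the complements, draws missing all jacks or all tens: C(48,3) + C(48,3) − C(44,3) = 17296 + 17296 − 13244 = 21348.
So draws with at least one of each: 22100 − 21348 = 752, probability 752/22100 = 188/5525.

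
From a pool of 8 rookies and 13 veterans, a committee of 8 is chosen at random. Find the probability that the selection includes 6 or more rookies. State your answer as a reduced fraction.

109/9690

Total selections: C(21,8) = 203490.
Favorable selections (6 or more rookies): C(8,6)·C(13,2) + C(8,7)·C(13,1) + C(8,8)·C(13,0) = 2184 + 104 + 1 = 2289.
Probability = 2289/203490 = 109/9690.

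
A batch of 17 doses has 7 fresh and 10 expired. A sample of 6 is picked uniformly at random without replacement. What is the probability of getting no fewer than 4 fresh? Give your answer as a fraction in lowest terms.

32/221

There are C(17,6) = 12376 ways to choose the 6.
Favorable selections (no fewer than 4 fresh): C(7,4)·C(10,2) + C(7,5)·C(10,1) + C(7,6)·C(10,0) = 1575 + 210 + 7 = 1792.
Probability = 1792/12376 = 32/221.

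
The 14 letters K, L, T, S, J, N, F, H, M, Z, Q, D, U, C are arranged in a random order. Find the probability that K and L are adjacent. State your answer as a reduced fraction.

There are 14! = 87178291200 arrangements.
Treat K and L as a block: 13! arrangements of the blocks × 2 orders within the block = 2·6227020800 = 12454041600.
Probability = 12454041600/87178291200 = 1/7.

1/7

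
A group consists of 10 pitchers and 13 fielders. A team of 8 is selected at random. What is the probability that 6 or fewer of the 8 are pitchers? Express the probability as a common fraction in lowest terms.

Total selections: C(23,8) = 490314.
Favorable selections (6 or fewer pitchers): C(10,0)·C(13,8) + C(10,1)·C(13,7) + C(10,2)·C(13,6) + C(10,3)·C(13,5) + C(10,4)·C(13,4) + C(10,5)·C(13,3) + C(10,6)·C(13,2) = 1287 + 17160 + 77220 + 154440 + 150150 + 72072 + 16380 = 488709.
Probability = 488709/490314 = 162903/163438.

162903/163438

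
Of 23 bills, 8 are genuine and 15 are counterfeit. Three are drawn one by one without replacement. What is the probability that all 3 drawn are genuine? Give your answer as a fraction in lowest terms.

Multiply the conditional probabilities at each draw: 8/23 · 7/22 · 6/21 = 336/10626 = 8/253.

8/253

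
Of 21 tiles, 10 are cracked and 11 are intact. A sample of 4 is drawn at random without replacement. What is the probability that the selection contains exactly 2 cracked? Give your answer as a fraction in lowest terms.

Total number of selections: C(21,4) = 5985.
Selections with exactly 2 cracked: choose 2 of the 10 cracked and 2 of the 11 intact, C(10,2)·C(11,2) = 45·55 = 2475.
Probability = 2475/5985 = 55/133.

55/133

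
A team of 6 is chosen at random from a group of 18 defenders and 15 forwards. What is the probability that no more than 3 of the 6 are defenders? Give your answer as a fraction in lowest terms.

5707/9889

Total selections: C(33,6) = 1107568.
Count the complement (more than 3 defenders): C(18,4)·C(15,2) + C(18,5)·C(15,1) + C(18,6)·C(15,0) = 321300 + 128520 + 18564 = 468384.
Probability = 1 − 468384/1107568 = 639184/1107568 = 5707/9889.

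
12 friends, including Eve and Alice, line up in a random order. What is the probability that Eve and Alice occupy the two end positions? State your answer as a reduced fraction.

1/66

There are 12! = 479001600 arrangements.
Place Eve and Alice at the ends in 2 ways, arrange the remaining 10 in 10! = 3628800 ways: 2·3628800 = 7257600.
Probability = 7257600/479001600 = 1/66.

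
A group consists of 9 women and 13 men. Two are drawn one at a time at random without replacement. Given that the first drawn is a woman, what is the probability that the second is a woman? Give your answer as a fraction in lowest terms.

After removing one woman, 21 remain: 8 women and 13 men.
So the probability the next is a woman is 8/21.

8/21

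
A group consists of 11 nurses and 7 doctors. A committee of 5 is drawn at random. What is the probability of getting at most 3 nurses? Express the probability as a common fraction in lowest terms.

There are C(18,5) = 8568 ways to choose the 5.
Count the complement (more than 3 nurses): C(11,4)·C(7,1) + C(11,5)·C(7,0) = 2310 + 462 = 2772.
Probability = 1 − 2772/8568 = 5796/8568 = 23/34.

23/34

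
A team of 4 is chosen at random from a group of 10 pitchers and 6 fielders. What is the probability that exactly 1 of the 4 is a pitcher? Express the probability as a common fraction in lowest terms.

The sample space is all 4-subsets of the 16: C(16,4) = 1820.
Selections with exactly 1 pitcher: choose 1 of the 10 pitchers and 3 of the 6 fielders, C(10,1)·C(6,3) = 10·20 = 200.
Probability = 200/1820 = 10/91.

10/91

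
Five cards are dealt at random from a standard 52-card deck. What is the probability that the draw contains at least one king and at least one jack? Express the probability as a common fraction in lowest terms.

6509/64974

There are C(52,5) = 2598960 possible draws.
By inclusion-exclusion on the complements, draws missing all kings or all jacks: C(48,5) + C(48,5) − C(44,5) = 1712304 + 1712304 − 1086008 = 2338600.
So draws with at least one of each: 2598960 − 2338600 = 260360, probability 260360/2598960 = 6509/64974.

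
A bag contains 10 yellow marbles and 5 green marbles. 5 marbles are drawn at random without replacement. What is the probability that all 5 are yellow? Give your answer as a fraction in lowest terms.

12/143

There are C(15,5) = 3003 possible selections.
Selections with all yellow: C(10,5) = 252.
Probability = 252/3003 = 12/143.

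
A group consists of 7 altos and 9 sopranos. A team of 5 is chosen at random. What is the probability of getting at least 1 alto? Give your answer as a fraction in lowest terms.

There are C(16,5) = 4368 ways to choose the 5.
The complement is all 5 are sopranos: C(9,5) = 126.
Probability = 1 − 126/4368 = 4242/4368 = 101/104.

101/104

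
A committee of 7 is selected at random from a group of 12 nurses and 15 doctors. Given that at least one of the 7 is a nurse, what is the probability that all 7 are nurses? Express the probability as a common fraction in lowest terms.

8/8905

Work in counts. Selections with at least one nurse: C(27,7) − C(15,7) = 888030 − 6435 = 881595.
Of those, selections where all 7 are nurses: C(12,7) = 792.
Conditional probability = 792/881595 = 8/8905.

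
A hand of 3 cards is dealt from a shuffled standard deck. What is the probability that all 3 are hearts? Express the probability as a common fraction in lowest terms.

11/850

There are C(52,3) = 22100 possible 3-card hands.
Hands that are all hearts: C(13,3) = 286.
Probability = 286/22100 = 11/850.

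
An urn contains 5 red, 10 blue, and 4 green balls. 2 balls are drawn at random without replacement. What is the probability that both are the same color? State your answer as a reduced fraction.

There are C(19,2) = 171 ways to draw 2 balls.
All same color: C(5,2) + C(10,2) + C(4,2) = 10 + 45 + 6 = 61.
Probability = 61/171.

61/171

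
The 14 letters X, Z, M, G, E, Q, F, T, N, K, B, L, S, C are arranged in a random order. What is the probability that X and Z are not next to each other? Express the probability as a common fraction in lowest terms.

6/7

There are 14! = 87178291200 arrangements.
Arrangements with X and Z adjacent: 2·13! = 12454041600.
So not adjacent: 87178291200 − 12454041600 = 74724249600, probability 74724249600/87178291200 = 6/7.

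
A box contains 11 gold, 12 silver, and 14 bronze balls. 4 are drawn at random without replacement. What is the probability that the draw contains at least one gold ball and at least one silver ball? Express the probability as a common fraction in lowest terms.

There are C(37,4) = 66045 possible draws.
By inclusion-exclusion on the complements, draws missing all gold or all silver: C(26,4) + C(25,4) − C(14,4) = 14950 + 12650 − 1001 = 26599.
So draws with at least one of each: 66045 − 26599 = 39446, probability 39446/66045.

39446/66045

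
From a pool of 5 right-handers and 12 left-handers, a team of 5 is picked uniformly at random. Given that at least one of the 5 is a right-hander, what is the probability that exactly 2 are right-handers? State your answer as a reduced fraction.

550/1349

Work in counts. Selections with at least one right-hander: C(17,5) − C(12,5) = 6188 − 792 = 5396.
Of those, selections where exactly 2 are right-handers: C(5,2)·C(12,3) = 10·220 = 2200.
Conditional probability = 2200/5396 = 550/1349.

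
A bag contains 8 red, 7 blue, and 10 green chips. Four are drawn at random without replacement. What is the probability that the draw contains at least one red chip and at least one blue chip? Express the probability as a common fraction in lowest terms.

There are C(25,4) = 12650 possible draws.
By inclusion-exclusion on the complements, draws missing all red or all blue: C(17,4) + C(18,4) − C(10,4) = 2380 + 3060 − 210 = 5230.
So draws with at least one of each: 12650 − 5230 = 7420, probability 7420/12650 = 742/1265.

742/1265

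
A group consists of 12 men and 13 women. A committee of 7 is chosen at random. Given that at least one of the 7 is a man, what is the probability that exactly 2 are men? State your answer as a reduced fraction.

3861/21772

Work in counts. Selections with at least one man: C(25,7) − C(13,7) = 480700 − 1716 = 478984.
Of those, selections where exactly 2 are men: C(12,2)·C(13,5) = 66·1287 = 84942.
Conditional probability = 84942/478984 = 3861/21772.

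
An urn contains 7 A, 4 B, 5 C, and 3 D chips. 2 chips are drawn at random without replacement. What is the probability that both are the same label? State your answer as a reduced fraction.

40/171

There are C(19,2) = 171 ways to draw 2 chips.
All same label: C(7,2) + C(4,2) + C(5,2) + C(3,2) = 21 + 6 + 10 + 3 = 40.
Probability = 40/171.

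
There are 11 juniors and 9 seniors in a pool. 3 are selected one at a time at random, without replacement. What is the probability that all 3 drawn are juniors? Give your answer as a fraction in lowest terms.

11/76

Multiply the conditional probabilities at each draw: 11/20 · 10/19 · 9/18 = 990/6840 = 11/76.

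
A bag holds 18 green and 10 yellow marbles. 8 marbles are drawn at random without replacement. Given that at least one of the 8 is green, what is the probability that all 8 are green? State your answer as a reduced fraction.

Work in counts. Selections with at least one green: C(28,8) − C(10,8) = 3108105 − 45 = 3108060.
Of those, selections where all 8 are green: C(18,8) = 43758.
Conditional probability = 43758/3108060 = 2431/172670.

2431/172670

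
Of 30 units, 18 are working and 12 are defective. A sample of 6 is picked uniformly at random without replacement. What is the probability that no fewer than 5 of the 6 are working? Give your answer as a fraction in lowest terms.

There are C(30,6) = 593775 ways to choose the 6.
Favorable selections (no fewer than 5 working): C(18,5)·C(12,1) + C(18,6)·C(12,0) = 102816 + 18564 = 121380.
Probability = 121380/593775 = 1156/5655.

1156/5655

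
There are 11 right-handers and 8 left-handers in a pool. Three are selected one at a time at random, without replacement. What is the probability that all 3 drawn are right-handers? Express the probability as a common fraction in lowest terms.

55/323

Multiply the conditional probabilities at each draw: 11/19 · 10/18 · 9/17 = 990/5814 = 55/323.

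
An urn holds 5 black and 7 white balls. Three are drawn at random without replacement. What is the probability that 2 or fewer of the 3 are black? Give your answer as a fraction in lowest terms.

Total selections: C(12,3) = 220.
Favorable selections (2 or fewer black): C(5,0)·C(7,3) + C(5,1)·C(7,2) + C(5,2)·C(7,1) = 35 + 105 + 70 = 210.
Probability = 210/220 = 21/22.

21/22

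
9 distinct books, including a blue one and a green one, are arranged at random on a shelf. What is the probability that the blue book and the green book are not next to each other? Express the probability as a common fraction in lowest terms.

There are 9! = 362880 arrangements.
Arrangements with the blue book and the green book adjacent: 2·8! = 80640.
So not adjacent: 362880 − 80640 = 282240, probability 282240/362880 = 7/9.

7/9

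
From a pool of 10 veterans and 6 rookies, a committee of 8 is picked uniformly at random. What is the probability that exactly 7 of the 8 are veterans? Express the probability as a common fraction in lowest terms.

8/143

Total number of selections: C(16,8) = 12870.
Selections with exactly 7 veterans: choose 7 of the 10 veterans and 1 of the 6 rookies, C(10,7)·C(6,1) = 120·6 = 720.
Probability = 720/12870 = 8/143.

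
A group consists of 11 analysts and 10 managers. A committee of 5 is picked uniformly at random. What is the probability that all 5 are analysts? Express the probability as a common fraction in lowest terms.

22/969

There are C(21,5) = 20349 possible selections.
Selections with all analysts: C(11,5) = 462.
Probability = 462/20349 = 22/969.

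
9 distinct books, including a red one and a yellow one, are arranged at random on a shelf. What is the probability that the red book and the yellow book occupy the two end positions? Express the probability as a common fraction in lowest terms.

1/36

There are 9! = 362880 arrangements.
Place the red book and the yellow book at the ends in 2 ways, arrange the remaining 7 in 7! = 5040 ways: 2·5040 = 10080.
Probability = 10080/362880 = 1/36.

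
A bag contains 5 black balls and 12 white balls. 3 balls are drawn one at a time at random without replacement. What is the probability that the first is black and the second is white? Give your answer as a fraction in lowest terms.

15/68

Multiply the conditional probabilities at each draw: 5/17 · 12/16 = 60/272 = 15/68.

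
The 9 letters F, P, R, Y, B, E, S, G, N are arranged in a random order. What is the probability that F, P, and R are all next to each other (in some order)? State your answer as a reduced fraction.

1/12

There are 9! = 362880 arrangements.
Treat the three as one block: 7! placements × 3! orders within the block = 5040·6 = 30240.
Probability = 30240/362880 = 1/12.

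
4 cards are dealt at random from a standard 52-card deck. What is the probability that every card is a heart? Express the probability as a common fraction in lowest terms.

There are C(52,4) = 270725 possible 4-card hands.
Hands that are all hearts: C(13,4) = 715.
Probability = 715/270725 = 11/4165.

11/4165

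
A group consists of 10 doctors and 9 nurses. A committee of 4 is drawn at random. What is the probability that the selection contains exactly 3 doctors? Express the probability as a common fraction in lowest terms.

There are C(19,4) = 3876 ways to choose 4 from 19.
Selections with exactly 3 doctors: choose 3 of the 10 doctors and 1 of the 9 nurses, C(10,3)·C(9,1) = 120·9 = 1080.
Probability = 1080/3876 = 90/323.

90/323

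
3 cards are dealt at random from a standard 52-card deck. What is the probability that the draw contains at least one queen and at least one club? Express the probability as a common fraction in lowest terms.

There are C(52,3) = 22100 possible draws.
By inclusion-exclusion on the complements, draws missing all queens or all clubs: C(48,3) + C(39,3) − C(36,3) = 17296 + 9139 − 7140 = 19295.
So draws with at least one of each: 22100 − 19295 = 2805, probability 2805/22100 = 33/260.

33/260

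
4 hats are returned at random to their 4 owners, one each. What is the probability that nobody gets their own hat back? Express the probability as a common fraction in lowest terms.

3/8

There are 4! = 24 assignments.
By inclusion-exclusion, assignments with no fixed points: C(4,0)·4! − C(4,1)·3! + C(4,2)·2! − C(4,3)·1! + C(4,4)·0! = 9.
Probability = 9/24 = 3/8.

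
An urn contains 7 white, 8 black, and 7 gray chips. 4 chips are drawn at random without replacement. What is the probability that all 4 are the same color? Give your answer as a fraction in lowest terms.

There are C(22,4) = 7315 ways to draw 4 chips.
All same color: C(7,4) + C(8,4) + C(7,4) = 35 + 70 + 35 = 140.
Probability = 140/7315 = 4/209.

4/209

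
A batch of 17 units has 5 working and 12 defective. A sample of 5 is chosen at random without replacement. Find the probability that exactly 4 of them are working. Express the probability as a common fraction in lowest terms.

The sample space is all 5-subsets of the 17: C(17,5) = 6188.
Selections with exactly 4 working: choose 4 of the 5 working and 1 of the 12 defective, C(5,4)·C(12,1) = 5·12 = 60.
Probability = 60/6188 = 15/1547.

15/1547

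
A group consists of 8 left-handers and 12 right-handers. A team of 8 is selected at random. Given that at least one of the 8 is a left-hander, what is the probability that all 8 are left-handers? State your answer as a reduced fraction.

Work in counts. Selections with at least one left-hander: C(20,8) − C(12,8) = 125970 − 495 = 125475.
Of those, selections where all 8 are left-handers: C(8,8) = 1.
Conditional probability = 1/125475.

1/125475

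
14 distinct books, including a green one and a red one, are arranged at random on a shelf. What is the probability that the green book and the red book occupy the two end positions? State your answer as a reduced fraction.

There are 14! = 87178291200 arrangements.
Place the green book and the red book at the ends in 2 ways, arrange the remaining 12 in 12! = 479001600 ways: 2·479001600 = 958003200.
Probability = 958003200/87178291200 = 1/91.

1/91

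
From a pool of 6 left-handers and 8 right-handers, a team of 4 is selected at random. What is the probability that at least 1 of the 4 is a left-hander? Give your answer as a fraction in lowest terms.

133/143

There are C(14,4) = 1001 ways to choose the 4.
Favorable selections (at least 1 left-hander): C(6,1)·C(8,3) + C(6,2)·C(8,2) + C(6,3)·C(8,1) + C(6,4)·C(8,0) = 336 + 420 + 160 + 15 = 931.
Probability = 931/1001 = 133/143.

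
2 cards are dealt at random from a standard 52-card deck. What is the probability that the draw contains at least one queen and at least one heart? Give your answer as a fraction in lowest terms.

29/442

There are C(52,2) = 1326 possible draws.
By inclusion-exclusion on the complements, draws missing all queens or all hearts: C(48,2) + C(39,2) − C(36,2) = 1128 + 741 − 630 = 1239.
So draws with at least one of each: 1326 − 1239 = 87, probability 87/1326 = 29/442.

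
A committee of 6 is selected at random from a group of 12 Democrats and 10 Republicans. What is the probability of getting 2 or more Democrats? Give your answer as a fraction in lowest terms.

Total selections: C(22,6) = 74613.
Count the complement (fewer than 2 Democrats): C(12,0)·C(10,6) + C(12,1)·C(10,5) = 210 + 3024 = 3234.
Probability = 1 − 3234/74613 = 71379/74613 = 309/323.

309/323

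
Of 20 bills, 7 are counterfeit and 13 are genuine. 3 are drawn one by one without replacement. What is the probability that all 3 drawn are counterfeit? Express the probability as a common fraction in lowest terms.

7/228

Multiply the conditional probabilities at each draw: 7/20 · 6/19 · 5/18 = 210/6840 = 7/228.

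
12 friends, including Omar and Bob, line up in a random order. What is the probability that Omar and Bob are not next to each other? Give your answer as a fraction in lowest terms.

There are 12! = 479001600 arrangements.
Arrangements with Omar and Bob adjacent: 2·11! = 79833600.
So not adjacent: 479001600 − 79833600 = 399168000, probability 399168000/479001600 = 5/6.

5/6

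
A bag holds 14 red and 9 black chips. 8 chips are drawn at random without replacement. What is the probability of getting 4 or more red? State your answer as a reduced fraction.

13221/14858

Total selections: C(23,8) = 490314.
Count the complement (fewer than 4 red): C(14,0)·C(9,8) + C(14,1)·C(9,7) + C(14,2)·C(9,6) + C(14,3)·C(9,5) = 9 + 504 + 7644 + 45864 = 54021.
Probability = 1 − 54021/490314 = 436293/490314 = 13221/14858.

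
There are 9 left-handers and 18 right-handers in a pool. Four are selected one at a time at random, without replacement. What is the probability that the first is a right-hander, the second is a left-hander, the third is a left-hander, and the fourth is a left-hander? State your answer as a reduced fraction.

Multiply the conditional probabilities at each draw: 18/27 · 9/26 · 8/25 · 7/24 = 9072/421200 = 7/325.

7/325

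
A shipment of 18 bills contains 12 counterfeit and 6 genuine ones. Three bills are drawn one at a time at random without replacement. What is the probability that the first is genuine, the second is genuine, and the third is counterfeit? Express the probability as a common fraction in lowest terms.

5/68

Multiply the conditional probabilities at each draw: 6/18 · 5/17 · 12/16 = 360/4896 = 5/68.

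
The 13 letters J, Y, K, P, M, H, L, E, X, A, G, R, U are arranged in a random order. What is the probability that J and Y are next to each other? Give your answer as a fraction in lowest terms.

2/13

There are 13! = 6227020800 arrangements.
Treat J and Y as a block: 12! arrangements of the blocks × 2 orders within the block = 2·479001600 = 958003200.
Probability = 958003200/6227020800 = 2/13.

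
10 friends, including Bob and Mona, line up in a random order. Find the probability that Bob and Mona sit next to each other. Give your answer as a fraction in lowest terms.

There are 10! = 3628800 arrangements.
Treat Bob and Mona as a block: 9! arrangements of the blocks × 2 orders within the block = 2·362880 = 725760.
Probability = 725760/3628800 = 1/5.

1/5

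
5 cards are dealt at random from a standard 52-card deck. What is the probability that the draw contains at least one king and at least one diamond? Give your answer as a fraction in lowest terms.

There are C(52,5) = 2598960 possible draws.
By inclusion-exclusion on the complements, draws missing all kings or all diamonds: C(48,5) + C(39,5) − C(36,5) = 1712304 + 575757 − 376992 = 1911069.
So draws with at least one of each: 2598960 − 1911069 = 687891, probability 687891/2598960 = 229297/866320.

229297/866320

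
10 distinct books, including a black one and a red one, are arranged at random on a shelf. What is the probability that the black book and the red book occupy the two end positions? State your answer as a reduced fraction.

1/45

There are 10! = 3628800 arrangements.
Place the black book and the red book at the ends in 2 ways, arrange the remaining 8 in 8! = 40320 ways: 2·40320 = 80640.
Probability = 80640/3628800 = 1/45.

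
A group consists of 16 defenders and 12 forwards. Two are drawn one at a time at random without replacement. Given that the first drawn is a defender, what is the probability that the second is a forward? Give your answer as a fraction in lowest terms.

After removing one defender, 27 remain: 15 defenders and 12 forwards.
So the probability the next is a forward is 12/27 = 4/9.

4/9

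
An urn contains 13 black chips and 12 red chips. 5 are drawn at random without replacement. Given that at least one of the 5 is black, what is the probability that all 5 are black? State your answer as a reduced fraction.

3/122

Work in counts. Selections with at least one black: C(25,5) − C(12,5) = 53130 − 792 = 52338.
Of those, selections where all 5 are black: C(13,5) = 1287.
Conditional probability = 1287/52338 = 3/122.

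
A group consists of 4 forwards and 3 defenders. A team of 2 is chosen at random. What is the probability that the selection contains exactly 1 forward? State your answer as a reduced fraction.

There are C(7,2) = 21 ways to choose 2 from 7.
Selections with exactly 1 forward: choose 1 of the 4 forwards and 1 of the 3 defenders, C(4,1)·C(3,1) = 4·3 = 12.
Probability = 12/21 = 4/7.

4/7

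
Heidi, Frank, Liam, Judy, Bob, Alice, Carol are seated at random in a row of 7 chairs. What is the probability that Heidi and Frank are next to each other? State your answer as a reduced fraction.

There are 7! = 5040 arrangements.
Treat Heidi and Frank as a block: 6! arrangements of the blocks × 2 orders within the block = 2·720 = 1440.
Probability = 1440/5040 = 2/7.

2/7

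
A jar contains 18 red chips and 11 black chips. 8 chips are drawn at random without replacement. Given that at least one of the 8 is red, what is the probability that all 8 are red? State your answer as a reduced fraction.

Work in counts. Selections with at least one red: C(29,8) − C(11,8) = 4292145 − 165 = 4291980.
Of those, selections where all 8 are red: C(18,8) = 43758.
Conditional probability = 43758/4291980 = 663/65030.

663/65030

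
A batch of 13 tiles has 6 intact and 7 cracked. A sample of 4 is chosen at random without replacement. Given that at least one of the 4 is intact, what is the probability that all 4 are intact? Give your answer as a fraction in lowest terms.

3/136

Work in counts. Selections with at least one intact: C(13,4) − C(7,4) = 715 − 35 = 680.
Of those, selections where all 4 are intact: C(6,4) = 15.
Conditional probability = 15/680 = 3/136.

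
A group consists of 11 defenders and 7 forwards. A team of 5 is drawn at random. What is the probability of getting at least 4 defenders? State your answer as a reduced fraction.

11/34

There are C(18,5) = 8568 ways to choose the 5.
Favorable selections (at least 4 defenders): C(11,4)·C(7,1) + C(11,5)·C(7,0) = 2310 + 462 = 2772.
Probability = 2772/8568 = 11/34.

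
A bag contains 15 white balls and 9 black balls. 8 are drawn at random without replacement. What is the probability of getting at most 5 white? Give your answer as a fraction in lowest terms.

There are C(24,8) = 735471 ways to choose the 8.
Count the complement (more than 5 white): C(15,6)·C(9,2) + C(15,7)·C(9,1) + C(15,8)·C(9,0) = 180180 + 57915 + 6435 = 244530.
Probability = 1 − 244530/735471 = 490941/735471 = 261/391.

261/391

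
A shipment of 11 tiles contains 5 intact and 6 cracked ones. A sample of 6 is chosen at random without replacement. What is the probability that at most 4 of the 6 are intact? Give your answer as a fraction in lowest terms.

76/77

There are C(11,6) = 462 ways to choose the 6.
The complement is exactly 5 intact: C(5,5)·C(6,1) = 6.
Probability = 1 − 6/462 = 456/462 = 76/77.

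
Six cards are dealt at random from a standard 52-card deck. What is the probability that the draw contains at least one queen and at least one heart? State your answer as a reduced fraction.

6772177/20358520

There are C(52,6) = 20358520 possible draws.
By inclusion-exclusion on the complements, draws missing all queens or all hearts: C(48,6) + C(39,6) − C(36,6) = 12271512 + 3262623 − 1947792 = 13586343.
So draws with at least one of each: 20358520 − 13586343 = 6772177, probability 6772177/20358520.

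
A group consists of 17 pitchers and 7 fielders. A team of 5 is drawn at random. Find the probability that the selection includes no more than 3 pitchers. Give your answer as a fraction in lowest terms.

117/253

Total selections: C(24,5) = 42504.
Count the complement (more than 3 pitchers): C(17,4)·C(7,1) + C(17,5)·C(7,0) = 16660 + 6188 = 22848.
Probability = 1 − 22848/42504 = 19656/42504 = 117/253.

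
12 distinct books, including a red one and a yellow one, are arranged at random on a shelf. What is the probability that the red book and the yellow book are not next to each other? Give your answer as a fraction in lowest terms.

There are 12! = 479001600 arrangements.
Arrangements with the red book and the yellow book adjacent: 2·11! = 79833600.
So not adjacent: 479001600 − 79833600 = 399168000, probability 399168000/479001600 = 5/6.

5/6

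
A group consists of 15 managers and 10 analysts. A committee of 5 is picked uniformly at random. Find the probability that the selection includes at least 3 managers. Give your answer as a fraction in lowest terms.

884/1265

Total selections: C(25,5) = 53130.
Favorable selections (at least 3 managers): C(15,3)·C(10,2) + C(15,4)·C(10,1) + C(15,5)·C(10,0) = 20475 + 13650 + 3003 = 37128.
Probability = 37128/53130 = 884/1265.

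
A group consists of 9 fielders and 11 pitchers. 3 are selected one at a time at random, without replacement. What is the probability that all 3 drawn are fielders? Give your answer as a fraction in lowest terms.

Multiply the conditional probabilities at each draw: 9/20 · 8/19 · 7/18 = 504/6840 = 7/95.

7/95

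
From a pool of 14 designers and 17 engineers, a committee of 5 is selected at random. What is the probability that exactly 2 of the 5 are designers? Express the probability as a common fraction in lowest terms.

8840/24273

There are C(31,5) = 169911 ways to choose 5 from 31.
Selections with exactly 2 designers: choose 2 of the 14 designers and 3 of the 17 engineers, C(14,2)·C(17,3) = 91·680 = 61880.
Probability = 61880/169911 = 8840/24273.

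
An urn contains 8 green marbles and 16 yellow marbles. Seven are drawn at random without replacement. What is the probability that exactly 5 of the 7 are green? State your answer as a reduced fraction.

There are C(24,7) = 346104 ways to choose 7 from 24.
Selections with exactly 5 green: choose 5 of the 8 green and 2 of the 16 yellow, C(8,5)·C(16,2) = 56·120 = 6720.
Probability = 6720/346104 = 280/14421.

280/14421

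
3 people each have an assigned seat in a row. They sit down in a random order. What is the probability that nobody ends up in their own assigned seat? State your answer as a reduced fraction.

There are 3! = 6 seatings.
By inclusion-exclusion, seatings with no fixed points: C(3,0)·3! − C(3,1)·2! + C(3,2)·1! − C(3,3)·0! = 2.
Probability = 2/6 = 1/3.

1/3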